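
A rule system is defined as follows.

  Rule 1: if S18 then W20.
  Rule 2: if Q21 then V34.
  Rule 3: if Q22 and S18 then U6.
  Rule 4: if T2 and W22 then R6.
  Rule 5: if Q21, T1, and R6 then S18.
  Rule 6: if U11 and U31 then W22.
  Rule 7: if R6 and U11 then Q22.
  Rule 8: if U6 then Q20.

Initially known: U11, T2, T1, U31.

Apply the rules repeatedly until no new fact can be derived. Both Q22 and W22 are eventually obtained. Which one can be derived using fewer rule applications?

W22: U11 and U31 hold, so W22 follows (Rule 6). [1 rule application]
Q22: U11 and U31 hold, so W22 follows (Rule 6). T2 and W22 hold, so R6 follows (Rule 4). From R6 and U11, Rule 7 gives Q22. [3 rule applications]
W22 needs fewer.

W22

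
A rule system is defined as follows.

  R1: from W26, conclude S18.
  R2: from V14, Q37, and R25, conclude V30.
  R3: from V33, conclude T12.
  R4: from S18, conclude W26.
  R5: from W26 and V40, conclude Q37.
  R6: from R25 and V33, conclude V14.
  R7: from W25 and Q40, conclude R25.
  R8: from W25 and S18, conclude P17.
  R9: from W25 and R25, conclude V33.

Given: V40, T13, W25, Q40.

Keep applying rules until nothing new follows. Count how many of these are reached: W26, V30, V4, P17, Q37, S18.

W26 would need S18 (R4), but S18 is never established.
V30 would need V14, Q37, and R25 (R2), but Q37 is never established.
No rule produces V4, and it is not given.
P17 would need W25 and S18 (R8), but S18 is never established.
Q37 would need W26 and V40 (R5), but W26 is never established.
S18 would need W26 (R1), but W26 is never established.
None of the 6 are reached.

0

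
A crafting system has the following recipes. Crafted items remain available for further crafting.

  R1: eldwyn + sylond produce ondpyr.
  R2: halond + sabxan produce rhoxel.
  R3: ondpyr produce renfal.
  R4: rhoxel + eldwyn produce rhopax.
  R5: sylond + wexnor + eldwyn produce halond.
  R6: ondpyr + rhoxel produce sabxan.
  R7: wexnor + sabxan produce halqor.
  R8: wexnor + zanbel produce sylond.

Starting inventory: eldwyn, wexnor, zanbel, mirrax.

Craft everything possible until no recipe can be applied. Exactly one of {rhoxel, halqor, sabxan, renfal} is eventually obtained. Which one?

Using R8, wexnor and zanbel make sylond.
Using R1, eldwyn and sylond make ondpyr.
Using R3, ondpyr makes renfal.
halqor would need wexnor and sabxan (R7), but sabxan is never obtained. rhoxel would need halond and sabxan (R2), but sabxan is never obtained. sabxan would need ondpyr and rhoxel (R6), but rhoxel is never obtained.

renfal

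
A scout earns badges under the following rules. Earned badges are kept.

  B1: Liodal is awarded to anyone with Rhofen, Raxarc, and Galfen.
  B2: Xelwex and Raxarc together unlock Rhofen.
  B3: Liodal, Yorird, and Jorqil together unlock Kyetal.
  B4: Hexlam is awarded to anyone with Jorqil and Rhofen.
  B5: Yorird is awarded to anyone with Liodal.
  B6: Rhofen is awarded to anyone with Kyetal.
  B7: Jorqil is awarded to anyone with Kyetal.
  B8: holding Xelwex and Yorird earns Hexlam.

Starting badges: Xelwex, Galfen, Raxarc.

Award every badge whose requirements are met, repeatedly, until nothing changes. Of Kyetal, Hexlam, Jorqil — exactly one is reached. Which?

Hexlam

With Xelwex and Raxarc, Rhofen is earned (B2).
With Rhofen, Raxarc, and Galfen, Liodal is earned (B1).
With Liodal, Yorird is earned (B5).
With Xelwex and Yorird, Hexlam is earned (B8).
Jorqil would need Kyetal (B7), but Kyetal is never earned. Kyetal would need Liodal, Yorird, and Jorqil (B3), but Jorqil is never earned.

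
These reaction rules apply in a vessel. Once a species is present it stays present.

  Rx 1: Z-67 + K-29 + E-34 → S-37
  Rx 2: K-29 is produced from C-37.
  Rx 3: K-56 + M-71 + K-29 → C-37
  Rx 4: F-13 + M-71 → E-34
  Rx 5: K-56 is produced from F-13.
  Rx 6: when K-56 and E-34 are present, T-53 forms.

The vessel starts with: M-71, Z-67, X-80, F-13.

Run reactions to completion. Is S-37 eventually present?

No

S-37 would need Z-67, K-29, and E-34 (Rx 1), but K-29 never forms.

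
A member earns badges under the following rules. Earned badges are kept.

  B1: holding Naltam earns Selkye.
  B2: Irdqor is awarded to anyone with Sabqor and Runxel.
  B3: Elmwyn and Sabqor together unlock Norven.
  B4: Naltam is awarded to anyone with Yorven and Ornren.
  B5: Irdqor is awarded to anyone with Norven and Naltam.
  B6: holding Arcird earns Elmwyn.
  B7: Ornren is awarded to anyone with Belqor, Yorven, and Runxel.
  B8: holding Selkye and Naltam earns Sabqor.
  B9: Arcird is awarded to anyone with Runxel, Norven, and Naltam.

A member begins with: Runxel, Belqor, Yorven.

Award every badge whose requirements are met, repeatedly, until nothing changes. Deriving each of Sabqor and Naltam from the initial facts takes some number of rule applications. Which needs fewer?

Naltam

Naltam: With Belqor, Yorven, and Runxel, Ornren is earned (B7). With Yorven and Ornren, Naltam is earned (B4). [2 rule applications]
Sabqor: With Belqor, Yorven, and Runxel, Ornren is earned (B7). With Yorven and Ornren, Naltam is earned (B4). With Naltam, Selkye is earned (B1). With Selkye and Naltam, Sabqor is earned (B8). [4 rule applications]
Naltam needs fewer.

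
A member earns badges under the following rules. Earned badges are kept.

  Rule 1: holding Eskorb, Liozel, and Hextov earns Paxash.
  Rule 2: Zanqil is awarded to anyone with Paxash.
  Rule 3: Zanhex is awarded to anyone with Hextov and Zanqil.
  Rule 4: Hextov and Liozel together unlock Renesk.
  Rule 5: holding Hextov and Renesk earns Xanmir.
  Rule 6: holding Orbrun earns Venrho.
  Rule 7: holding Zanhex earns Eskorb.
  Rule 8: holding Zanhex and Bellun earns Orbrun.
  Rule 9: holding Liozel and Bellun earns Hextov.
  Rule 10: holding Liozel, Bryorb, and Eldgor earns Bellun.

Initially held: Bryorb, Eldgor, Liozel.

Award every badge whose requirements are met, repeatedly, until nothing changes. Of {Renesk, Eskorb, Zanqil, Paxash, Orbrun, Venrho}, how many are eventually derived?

1

With Liozel, Bryorb, and Eldgor, Bellun is earned (Rule 10).
With Liozel and Bellun, Hextov is earned (Rule 9).
With Hextov and Liozel, Renesk is earned (Rule 4).
Renesk: reached.
Eskorb would need Zanhex (Rule 7), but Zanhex is never earned.
Zanqil would need Paxash (Rule 2), but Paxash is never earned.
Paxash would need Eskorb, Liozel, and Hextov (Rule 1), but Eskorb is never earned.
Orbrun would need Zanhex and Bellun (Rule 8), but Zanhex is never earned.
Venrho would need Orbrun (Rule 6), but Orbrun is never earned.
Reached: Renesk — 1 of the 6.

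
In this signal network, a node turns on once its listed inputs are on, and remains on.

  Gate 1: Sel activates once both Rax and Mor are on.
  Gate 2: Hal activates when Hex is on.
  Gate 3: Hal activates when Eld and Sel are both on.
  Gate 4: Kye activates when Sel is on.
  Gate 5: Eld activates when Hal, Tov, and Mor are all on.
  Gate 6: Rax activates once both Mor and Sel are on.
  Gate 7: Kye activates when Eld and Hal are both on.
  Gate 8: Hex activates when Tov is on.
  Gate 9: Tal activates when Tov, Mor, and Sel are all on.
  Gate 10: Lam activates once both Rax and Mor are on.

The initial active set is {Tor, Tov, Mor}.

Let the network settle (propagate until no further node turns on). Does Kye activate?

Tov is on, so Hex activates (Gate 8).
Gate 2: Hex on → Hal on.
Hal, Tov, and Mor are on, so Eld activates (Gate 5).
Eld and Hal are on, so Kye activates (Gate 7).

Yes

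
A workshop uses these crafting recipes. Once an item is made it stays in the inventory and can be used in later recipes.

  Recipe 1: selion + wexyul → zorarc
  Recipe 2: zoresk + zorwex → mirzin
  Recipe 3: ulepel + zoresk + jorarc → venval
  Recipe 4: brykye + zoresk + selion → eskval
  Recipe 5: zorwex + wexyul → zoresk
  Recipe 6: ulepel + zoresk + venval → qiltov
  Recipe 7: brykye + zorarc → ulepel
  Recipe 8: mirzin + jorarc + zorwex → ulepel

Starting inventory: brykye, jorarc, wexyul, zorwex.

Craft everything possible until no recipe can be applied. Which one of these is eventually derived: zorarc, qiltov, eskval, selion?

zorwex + wexyul → zoresk (Recipe 5).
Using Recipe 2, zoresk and zorwex make mirzin.
mirzin + jorarc + zorwex → ulepel (Recipe 8).
ulepel + zoresk + jorarc → venval (Recipe 3).
ulepel + zoresk + venval → qiltov (Recipe 6).
zorarc would need selion and wexyul (Recipe 1), but selion is never obtained. No rule produces selion, and it is not given. eskval would need brykye, zoresk, and selion (Recipe 4), but selion is never obtained.

qiltov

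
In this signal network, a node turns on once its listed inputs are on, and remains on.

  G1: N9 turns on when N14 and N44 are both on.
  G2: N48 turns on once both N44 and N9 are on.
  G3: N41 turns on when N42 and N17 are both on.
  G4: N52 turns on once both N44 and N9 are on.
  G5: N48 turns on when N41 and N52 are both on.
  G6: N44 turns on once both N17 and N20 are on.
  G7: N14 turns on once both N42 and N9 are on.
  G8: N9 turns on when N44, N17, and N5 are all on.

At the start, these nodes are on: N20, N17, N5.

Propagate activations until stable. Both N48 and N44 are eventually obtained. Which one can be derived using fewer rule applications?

N44

N44: G6: N17 and N20 on → N44 on. [1 rule application]
N48: G6: N17 and N20 on → N44 on. G8: N44, N17, and N5 on → N9 on. N44 and N9 are on, so N48 turns on (G2). [3 rule applications]
N44 needs fewer.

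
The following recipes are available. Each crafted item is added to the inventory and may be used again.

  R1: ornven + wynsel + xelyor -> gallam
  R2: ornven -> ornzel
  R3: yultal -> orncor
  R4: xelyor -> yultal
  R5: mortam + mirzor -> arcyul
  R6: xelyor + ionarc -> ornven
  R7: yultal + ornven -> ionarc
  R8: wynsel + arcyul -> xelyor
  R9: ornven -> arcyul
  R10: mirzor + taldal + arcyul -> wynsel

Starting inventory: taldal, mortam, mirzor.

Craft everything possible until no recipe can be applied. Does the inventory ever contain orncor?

mortam + mirzor -> arcyul (R5).
Using R10, mirzor, taldal, and arcyul make wynsel.
Using R8, wynsel and arcyul make xelyor.
xelyor -> yultal (R4).
yultal -> orncor (R3).

Yes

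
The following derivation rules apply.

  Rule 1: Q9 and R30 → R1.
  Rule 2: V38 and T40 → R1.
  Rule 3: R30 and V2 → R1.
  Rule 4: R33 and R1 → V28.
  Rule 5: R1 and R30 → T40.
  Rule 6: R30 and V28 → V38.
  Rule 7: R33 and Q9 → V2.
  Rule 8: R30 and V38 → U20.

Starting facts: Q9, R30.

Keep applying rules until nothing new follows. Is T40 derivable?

Q9 and R30 hold, so R1 follows (Rule 1).
R1 and R30 hold, so T40 follows (Rule 5).

Yes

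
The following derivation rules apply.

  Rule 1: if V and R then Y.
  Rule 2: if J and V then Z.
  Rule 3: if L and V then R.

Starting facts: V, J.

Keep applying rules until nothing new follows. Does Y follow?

Y would need V and R (Rule 1), but R is never established.

No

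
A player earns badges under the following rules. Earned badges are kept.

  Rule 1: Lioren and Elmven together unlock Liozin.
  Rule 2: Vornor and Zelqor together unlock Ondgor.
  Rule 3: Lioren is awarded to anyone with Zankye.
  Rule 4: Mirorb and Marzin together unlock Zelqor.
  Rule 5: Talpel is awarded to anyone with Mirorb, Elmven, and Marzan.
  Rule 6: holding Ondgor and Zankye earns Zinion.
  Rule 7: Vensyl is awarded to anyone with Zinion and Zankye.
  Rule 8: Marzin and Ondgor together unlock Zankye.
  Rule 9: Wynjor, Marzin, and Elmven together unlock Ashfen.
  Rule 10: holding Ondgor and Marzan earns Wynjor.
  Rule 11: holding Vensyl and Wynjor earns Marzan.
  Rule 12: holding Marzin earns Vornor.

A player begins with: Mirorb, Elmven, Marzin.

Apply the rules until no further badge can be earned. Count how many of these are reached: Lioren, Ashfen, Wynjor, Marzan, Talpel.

1

With Marzin, Vornor is earned (Rule 12).
With Mirorb and Marzin, Zelqor is earned (Rule 4).
With Vornor and Zelqor, Ondgor is earned (Rule 2).
With Marzin and Ondgor, Zankye is earned (Rule 8).
With Zankye, Lioren is earned (Rule 3).
Lioren: reached.
Ashfen would need Wynjor, Marzin, and Elmven (Rule 9), but Wynjor is never earned.
Wynjor would need Ondgor and Marzan (Rule 10), but Marzan is never earned.
Marzan would need Vensyl and Wynjor (Rule 11), but Wynjor is never earned.
Talpel would need Mirorb, Elmven, and Marzan (Rule 5), but Marzan is never earned.
Reached: Lioren — 1 of the 5.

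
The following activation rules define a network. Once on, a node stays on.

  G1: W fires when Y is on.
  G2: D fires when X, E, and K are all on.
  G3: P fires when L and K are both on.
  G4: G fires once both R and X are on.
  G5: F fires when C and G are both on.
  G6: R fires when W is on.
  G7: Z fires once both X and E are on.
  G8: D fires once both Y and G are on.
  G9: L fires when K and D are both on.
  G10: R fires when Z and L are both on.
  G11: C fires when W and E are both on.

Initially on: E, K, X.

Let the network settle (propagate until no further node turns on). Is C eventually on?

C would need W and E (G11), but W never turns on.

No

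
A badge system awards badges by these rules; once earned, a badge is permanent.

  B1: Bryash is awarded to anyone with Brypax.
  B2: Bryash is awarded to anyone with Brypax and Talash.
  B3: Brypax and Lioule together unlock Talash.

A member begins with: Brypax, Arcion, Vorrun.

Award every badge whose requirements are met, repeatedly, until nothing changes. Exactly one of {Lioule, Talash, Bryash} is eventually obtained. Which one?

With Brypax, Bryash is earned (B1).
Talash would need Brypax and Lioule (B3), but Lioule is never earned. No rule produces Lioule, and it is not given.

Bryash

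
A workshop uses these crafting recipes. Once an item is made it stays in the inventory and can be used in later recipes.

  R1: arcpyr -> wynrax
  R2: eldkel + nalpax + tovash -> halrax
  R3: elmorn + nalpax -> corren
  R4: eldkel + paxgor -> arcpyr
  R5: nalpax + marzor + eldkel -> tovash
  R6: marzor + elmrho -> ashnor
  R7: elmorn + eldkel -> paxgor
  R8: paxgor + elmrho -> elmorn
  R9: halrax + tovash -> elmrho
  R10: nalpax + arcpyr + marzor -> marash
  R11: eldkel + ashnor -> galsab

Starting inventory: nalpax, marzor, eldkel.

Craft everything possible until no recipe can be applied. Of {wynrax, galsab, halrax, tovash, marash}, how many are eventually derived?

Using R5, nalpax, marzor, and eldkel make tovash.
eldkel + nalpax + tovash -> halrax (R2).
Using R9, halrax and tovash make elmrho.
Using R6, marzor and elmrho make ashnor.
Using R11, eldkel and ashnor make galsab.
wynrax would need arcpyr (R1), but arcpyr is never obtained.
galsab: reached.
halrax: reached.
tovash: reached.
marash would need nalpax, arcpyr, and marzor (R10), but arcpyr is never obtained.
Reached: galsab, halrax, and tovash — 3 of the 5.

3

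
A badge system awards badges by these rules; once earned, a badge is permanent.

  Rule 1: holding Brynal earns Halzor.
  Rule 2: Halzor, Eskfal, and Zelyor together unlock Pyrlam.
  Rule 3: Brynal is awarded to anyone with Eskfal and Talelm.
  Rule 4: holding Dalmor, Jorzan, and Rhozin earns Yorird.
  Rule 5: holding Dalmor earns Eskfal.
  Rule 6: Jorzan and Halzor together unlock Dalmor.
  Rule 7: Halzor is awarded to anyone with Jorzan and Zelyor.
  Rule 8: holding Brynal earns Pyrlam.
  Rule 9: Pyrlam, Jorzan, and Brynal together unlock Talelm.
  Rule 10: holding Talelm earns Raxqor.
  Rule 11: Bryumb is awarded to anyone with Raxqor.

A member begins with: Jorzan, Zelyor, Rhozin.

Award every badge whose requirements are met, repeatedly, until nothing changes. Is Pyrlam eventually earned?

Yes

With Jorzan and Zelyor, Halzor is earned (Rule 7).
With Jorzan and Halzor, Dalmor is earned (Rule 6).
With Dalmor, Eskfal is earned (Rule 5).
With Halzor, Eskfal, and Zelyor, Pyrlam is earned (Rule 2).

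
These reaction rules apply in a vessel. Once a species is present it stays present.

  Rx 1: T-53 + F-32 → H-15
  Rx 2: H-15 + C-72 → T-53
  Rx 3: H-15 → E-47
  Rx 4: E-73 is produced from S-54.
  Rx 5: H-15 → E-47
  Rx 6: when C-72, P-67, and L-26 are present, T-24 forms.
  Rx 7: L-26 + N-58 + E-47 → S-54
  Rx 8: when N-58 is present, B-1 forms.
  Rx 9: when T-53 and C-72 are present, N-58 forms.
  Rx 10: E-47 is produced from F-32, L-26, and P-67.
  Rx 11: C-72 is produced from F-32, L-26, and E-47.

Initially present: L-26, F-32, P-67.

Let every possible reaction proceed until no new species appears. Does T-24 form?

Yes

F-32, L-26, and P-67 present → E-47 forms (Rx 10).
F-32, L-26, and E-47 present → C-72 forms (Rx 11).
C-72, P-67, and L-26 present → T-24 forms (Rx 6).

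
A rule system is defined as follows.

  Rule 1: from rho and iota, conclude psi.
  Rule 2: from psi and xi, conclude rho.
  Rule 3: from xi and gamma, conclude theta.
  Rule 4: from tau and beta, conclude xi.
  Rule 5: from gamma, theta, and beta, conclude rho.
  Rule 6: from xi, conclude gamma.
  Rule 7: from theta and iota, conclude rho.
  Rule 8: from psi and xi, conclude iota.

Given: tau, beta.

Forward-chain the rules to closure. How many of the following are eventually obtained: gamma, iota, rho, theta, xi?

tau and beta hold, so xi follows (Rule 4).
xi holds, so gamma follows (Rule 6).
xi and gamma hold, so theta follows (Rule 3).
gamma, theta, and beta hold, so rho follows (Rule 5).
gamma: reached.
iota would need psi and xi (Rule 8), but psi is never established.
rho: reached.
theta: reached.
xi: reached.
Reached: gamma, rho, theta, and xi — 4 of the 5.

4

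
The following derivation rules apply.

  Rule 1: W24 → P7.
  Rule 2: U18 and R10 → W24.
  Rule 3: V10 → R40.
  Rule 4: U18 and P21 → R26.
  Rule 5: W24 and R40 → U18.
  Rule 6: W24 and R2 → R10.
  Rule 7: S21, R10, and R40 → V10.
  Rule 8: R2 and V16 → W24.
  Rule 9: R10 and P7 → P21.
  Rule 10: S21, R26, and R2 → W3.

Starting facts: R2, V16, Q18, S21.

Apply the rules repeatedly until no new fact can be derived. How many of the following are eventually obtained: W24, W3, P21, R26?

2

R2 and V16 hold, so W24 follows (Rule 8).
From W24 and R2, Rule 6 gives R10.
W24 holds, so P7 follows (Rule 1).
From R10 and P7, Rule 9 gives P21.
W24: reached.
W3 would need S21, R26, and R2 (Rule 10), but R26 is never established.
P21: reached.
R26 would need U18 and P21 (Rule 4), but U18 is never established.
Reached: W24 and P21 — 2 of the 4.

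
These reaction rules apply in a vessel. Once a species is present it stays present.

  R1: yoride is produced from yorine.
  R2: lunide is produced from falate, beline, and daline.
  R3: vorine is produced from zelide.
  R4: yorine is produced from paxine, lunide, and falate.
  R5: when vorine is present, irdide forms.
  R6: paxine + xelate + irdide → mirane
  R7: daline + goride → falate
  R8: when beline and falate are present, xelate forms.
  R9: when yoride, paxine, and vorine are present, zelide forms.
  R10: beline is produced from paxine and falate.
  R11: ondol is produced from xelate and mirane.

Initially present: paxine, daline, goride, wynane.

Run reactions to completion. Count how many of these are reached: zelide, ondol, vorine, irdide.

zelide would need yoride, paxine, and vorine (R9), but vorine never forms.
ondol would need xelate and mirane (R11), but mirane never forms.
vorine would need zelide (R3), but zelide never forms.
irdide would need vorine (R5), but vorine never forms.
None of the 4 are reached.

0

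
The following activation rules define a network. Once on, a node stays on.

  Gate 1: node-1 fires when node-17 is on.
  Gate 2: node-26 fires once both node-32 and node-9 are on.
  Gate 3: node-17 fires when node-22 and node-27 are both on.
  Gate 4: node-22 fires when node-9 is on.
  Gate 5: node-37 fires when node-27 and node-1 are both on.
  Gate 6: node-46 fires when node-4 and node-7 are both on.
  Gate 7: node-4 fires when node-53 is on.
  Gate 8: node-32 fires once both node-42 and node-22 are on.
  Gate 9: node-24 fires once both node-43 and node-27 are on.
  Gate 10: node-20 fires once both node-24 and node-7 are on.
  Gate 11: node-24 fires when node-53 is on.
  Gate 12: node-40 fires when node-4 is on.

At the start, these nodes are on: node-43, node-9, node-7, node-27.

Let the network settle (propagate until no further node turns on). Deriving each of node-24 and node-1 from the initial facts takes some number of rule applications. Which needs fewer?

node-24

node-24: node-43 and node-27 are on, so node-24 fires (Gate 9). [1 rule application]
node-1: node-9 is on, so node-22 fires (Gate 4). Gate 3: node-22 and node-27 on → node-17 on. Gate 1: node-17 on → node-1 on. [3 rule applications]
node-24 needs fewer.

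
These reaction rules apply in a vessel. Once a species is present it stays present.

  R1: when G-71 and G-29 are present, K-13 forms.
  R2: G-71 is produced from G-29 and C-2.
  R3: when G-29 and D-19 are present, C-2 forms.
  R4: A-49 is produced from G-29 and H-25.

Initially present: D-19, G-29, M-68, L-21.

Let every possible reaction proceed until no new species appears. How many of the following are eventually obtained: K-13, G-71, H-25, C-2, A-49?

G-29 and D-19 present → C-2 forms (R3).
G-29 and C-2 present → G-71 forms (R2).
G-71 and G-29 present → K-13 forms (R1).
K-13: reached.
G-71: reached.
No rule produces H-25, and it is not given.
C-2: reached.
A-49 would need G-29 and H-25 (R4), but H-25 never forms.
Reached: K-13, G-71, and C-2 — 3 of the 5.

3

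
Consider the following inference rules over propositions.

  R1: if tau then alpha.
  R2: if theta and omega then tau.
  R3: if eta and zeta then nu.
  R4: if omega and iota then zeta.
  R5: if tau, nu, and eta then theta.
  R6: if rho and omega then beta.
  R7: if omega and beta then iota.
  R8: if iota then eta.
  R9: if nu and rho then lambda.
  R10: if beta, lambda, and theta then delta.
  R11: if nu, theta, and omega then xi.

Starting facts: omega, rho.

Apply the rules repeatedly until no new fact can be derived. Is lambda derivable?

Yes

From rho and omega, R6 gives beta.
From omega and beta, R7 gives iota.
iota holds, so eta follows (R8).
From omega and iota, R4 gives zeta.
From eta and zeta, R3 gives nu.
From nu and rho, R9 gives lambda.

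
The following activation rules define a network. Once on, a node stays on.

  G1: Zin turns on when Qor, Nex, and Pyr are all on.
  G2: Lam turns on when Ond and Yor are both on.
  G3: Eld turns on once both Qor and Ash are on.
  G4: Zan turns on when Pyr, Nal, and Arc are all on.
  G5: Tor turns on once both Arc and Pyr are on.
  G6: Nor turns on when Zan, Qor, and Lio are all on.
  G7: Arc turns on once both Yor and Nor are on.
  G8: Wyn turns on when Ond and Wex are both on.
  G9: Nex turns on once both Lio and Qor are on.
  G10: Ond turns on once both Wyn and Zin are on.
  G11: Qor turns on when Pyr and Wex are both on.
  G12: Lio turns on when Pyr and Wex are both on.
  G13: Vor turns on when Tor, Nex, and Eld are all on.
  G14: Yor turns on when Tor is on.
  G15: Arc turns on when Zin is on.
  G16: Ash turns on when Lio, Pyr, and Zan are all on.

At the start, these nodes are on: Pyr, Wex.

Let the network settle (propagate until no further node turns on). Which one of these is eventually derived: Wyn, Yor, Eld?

Yor

Pyr and Wex are on, so Lio turns on (G12).
G11: Pyr and Wex on → Qor on.
G9: Lio and Qor on → Nex on.
Qor, Nex, and Pyr are on, so Zin turns on (G1).
G15: Zin on → Arc on.
Arc and Pyr are on, so Tor turns on (G5).
Tor is on, so Yor turns on (G14).
Eld would need Qor and Ash (G3), but Ash never turns on. Wyn would need Ond and Wex (G8), but Ond never turns on.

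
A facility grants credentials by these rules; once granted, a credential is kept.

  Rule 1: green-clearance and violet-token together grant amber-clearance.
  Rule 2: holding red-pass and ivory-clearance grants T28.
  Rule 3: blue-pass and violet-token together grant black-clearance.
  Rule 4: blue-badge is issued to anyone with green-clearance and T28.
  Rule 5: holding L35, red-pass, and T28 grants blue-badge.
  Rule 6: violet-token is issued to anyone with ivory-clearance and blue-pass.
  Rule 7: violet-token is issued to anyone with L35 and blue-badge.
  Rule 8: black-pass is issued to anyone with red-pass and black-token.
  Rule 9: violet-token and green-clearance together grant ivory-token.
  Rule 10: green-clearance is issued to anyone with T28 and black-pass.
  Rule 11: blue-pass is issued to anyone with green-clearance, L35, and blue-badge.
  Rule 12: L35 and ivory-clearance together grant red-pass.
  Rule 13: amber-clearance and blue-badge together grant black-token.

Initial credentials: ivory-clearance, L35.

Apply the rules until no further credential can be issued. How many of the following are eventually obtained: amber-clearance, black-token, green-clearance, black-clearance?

0

amber-clearance would need green-clearance and violet-token (Rule 1), but green-clearance is never granted.
black-token would need amber-clearance and blue-badge (Rule 13), but amber-clearance is never granted.
green-clearance would need T28 and black-pass (Rule 10), but black-pass is never granted.
black-clearance would need blue-pass and violet-token (Rule 3), but blue-pass is never granted.
None of the 4 are reached.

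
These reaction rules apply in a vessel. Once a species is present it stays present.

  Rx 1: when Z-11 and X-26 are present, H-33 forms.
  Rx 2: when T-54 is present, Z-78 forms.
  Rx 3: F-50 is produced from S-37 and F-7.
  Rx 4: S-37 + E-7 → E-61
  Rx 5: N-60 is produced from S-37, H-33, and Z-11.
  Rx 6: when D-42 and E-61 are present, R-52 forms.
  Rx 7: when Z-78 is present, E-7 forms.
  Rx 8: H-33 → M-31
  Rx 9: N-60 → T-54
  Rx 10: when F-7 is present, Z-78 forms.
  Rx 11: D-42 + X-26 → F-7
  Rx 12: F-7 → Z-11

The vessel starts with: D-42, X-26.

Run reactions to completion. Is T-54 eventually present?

No

T-54 would need N-60 (Rx 9), but N-60 never forms.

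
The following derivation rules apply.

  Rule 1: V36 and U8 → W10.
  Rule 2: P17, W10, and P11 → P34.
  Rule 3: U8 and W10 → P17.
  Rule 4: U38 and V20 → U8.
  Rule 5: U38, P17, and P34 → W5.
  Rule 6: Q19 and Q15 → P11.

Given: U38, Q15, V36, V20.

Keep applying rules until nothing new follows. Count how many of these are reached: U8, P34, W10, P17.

3

From U38 and V20, Rule 4 gives U8.
V36 and U8 hold, so W10 follows (Rule 1).
From U8 and W10, Rule 3 gives P17.
U8: reached.
P34 would need P17, W10, and P11 (Rule 2), but P11 is never established.
W10: reached.
P17: reached.
Reached: U8, W10, and P17 — 3 of the 4.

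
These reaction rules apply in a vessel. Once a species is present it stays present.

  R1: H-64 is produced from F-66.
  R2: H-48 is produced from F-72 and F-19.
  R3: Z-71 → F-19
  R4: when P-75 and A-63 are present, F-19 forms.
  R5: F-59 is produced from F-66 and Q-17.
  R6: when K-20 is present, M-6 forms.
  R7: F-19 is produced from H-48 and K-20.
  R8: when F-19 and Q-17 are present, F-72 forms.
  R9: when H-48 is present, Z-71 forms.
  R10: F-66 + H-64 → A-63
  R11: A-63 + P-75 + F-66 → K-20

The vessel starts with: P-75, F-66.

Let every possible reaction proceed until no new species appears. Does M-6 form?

F-66 present → H-64 forms (R1).
F-66 and H-64 present → A-63 forms (R10).
A-63, P-75, and F-66 present → K-20 forms (R11).
K-20 present → M-6 forms (R6).

Yes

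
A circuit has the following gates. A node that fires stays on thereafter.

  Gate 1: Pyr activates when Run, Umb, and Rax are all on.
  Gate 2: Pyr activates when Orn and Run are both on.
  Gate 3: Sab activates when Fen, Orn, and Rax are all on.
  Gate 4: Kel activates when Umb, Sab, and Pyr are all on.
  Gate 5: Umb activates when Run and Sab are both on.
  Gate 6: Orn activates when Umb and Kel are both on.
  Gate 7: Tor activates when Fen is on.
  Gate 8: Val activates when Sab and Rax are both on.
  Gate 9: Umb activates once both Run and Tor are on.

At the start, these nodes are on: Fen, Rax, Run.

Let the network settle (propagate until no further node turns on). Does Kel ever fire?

No

Kel would need Umb, Sab, and Pyr (Gate 4), but Sab never turns on.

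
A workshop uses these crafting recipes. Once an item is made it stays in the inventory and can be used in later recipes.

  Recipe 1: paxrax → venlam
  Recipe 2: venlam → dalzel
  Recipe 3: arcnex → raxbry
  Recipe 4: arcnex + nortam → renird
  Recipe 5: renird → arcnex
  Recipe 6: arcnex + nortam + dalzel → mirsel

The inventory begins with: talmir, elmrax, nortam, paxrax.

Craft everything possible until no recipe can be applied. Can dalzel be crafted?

paxrax → venlam (Recipe 1).
venlam → dalzel (Recipe 2).

Yes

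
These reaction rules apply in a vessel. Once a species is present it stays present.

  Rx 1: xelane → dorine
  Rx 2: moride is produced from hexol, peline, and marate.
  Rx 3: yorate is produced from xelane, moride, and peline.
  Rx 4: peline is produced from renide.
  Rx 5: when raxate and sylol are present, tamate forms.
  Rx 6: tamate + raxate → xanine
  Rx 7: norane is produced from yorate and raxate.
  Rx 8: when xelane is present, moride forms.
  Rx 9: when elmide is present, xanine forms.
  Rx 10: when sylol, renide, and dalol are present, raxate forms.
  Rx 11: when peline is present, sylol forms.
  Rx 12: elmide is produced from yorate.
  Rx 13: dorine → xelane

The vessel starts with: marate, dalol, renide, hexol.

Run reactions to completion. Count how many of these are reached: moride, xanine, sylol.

3

renide present → peline forms (Rx 4).
hexol, peline, and marate present → moride forms (Rx 2).
peline present → sylol forms (Rx 11).
sylol, renide, and dalol present → raxate forms (Rx 10).
raxate and sylol present → tamate forms (Rx 5).
tamate and raxate present → xanine forms (Rx 6).
moride: reached.
xanine: reached.
sylol: reached.
All 3 are reached.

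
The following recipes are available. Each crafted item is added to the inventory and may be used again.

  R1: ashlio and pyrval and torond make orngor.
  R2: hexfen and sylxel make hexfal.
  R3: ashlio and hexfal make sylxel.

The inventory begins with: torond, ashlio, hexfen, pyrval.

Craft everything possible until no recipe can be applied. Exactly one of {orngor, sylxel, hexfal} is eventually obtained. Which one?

orngor

ashlio and pyrval and torond → orngor (R1).
sylxel would need ashlio and hexfal (R3), but hexfal is never obtained. hexfal would need hexfen and sylxel (R2), but sylxel is never obtained.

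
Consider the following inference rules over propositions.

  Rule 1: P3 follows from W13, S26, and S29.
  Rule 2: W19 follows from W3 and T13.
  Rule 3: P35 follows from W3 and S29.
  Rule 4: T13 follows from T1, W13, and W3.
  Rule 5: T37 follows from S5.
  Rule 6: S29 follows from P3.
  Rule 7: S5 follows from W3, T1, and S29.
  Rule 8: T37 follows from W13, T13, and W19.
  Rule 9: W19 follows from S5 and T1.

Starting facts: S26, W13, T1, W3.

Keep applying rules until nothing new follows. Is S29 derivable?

No

S29 would need P3 (Rule 6), but P3 is never established.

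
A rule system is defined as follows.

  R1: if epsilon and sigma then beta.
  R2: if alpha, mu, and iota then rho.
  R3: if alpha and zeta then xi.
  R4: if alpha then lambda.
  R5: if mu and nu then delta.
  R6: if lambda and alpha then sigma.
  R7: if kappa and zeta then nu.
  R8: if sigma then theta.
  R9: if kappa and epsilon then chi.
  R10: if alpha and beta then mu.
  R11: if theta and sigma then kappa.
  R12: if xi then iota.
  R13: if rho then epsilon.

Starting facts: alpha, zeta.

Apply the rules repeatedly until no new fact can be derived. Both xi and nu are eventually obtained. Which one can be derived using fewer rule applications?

xi: From alpha and zeta, R3 gives xi. [1 rule application]
nu: alpha holds, so lambda follows (R4). From lambda and alpha, R6 gives sigma. From sigma, R8 gives theta. From theta and sigma, R11 gives kappa. From kappa and zeta, R7 gives nu. [5 rule applications]
xi needs fewer.

xi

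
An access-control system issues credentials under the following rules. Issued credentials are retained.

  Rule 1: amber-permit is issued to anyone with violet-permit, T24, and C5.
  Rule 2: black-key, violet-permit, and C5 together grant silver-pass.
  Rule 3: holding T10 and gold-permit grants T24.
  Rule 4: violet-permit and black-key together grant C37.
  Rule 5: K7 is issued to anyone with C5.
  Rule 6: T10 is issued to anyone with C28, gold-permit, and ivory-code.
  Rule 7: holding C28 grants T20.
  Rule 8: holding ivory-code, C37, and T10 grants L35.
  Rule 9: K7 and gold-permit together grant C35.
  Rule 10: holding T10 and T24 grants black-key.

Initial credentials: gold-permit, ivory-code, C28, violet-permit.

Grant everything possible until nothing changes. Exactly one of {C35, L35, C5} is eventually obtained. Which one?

Holding C28, gold-permit, and ivory-code grants T10 (Rule 6).
Holding T10 and gold-permit grants T24 (Rule 3).
Holding T10 and T24 grants black-key (Rule 10).
Holding violet-permit and black-key grants C37 (Rule 4).
Holding ivory-code, C37, and T10 grants L35 (Rule 8).
No rule produces C5, and it is not given. C35 would need K7 and gold-permit (Rule 9), but K7 is never granted.

L35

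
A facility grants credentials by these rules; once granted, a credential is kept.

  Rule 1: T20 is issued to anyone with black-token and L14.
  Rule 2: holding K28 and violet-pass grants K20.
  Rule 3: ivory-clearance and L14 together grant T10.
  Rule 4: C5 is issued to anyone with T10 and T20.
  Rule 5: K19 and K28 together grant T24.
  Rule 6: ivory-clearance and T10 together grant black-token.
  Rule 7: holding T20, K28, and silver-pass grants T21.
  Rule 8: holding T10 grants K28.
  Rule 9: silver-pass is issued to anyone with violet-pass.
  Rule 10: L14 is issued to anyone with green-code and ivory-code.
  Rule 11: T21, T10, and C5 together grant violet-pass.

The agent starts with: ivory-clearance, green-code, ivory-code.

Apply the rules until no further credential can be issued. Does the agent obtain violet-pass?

violet-pass would need T21, T10, and C5 (Rule 11), but T21 is never granted.

No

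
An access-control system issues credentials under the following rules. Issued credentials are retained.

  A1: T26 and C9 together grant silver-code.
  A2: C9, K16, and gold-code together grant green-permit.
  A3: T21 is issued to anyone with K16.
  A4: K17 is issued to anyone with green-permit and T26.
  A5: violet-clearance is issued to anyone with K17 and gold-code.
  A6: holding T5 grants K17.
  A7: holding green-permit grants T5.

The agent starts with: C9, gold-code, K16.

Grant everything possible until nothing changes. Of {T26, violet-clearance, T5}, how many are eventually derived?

Holding C9, K16, and gold-code grants green-permit (A2).
Holding green-permit grants T5 (A7).
Holding T5 grants K17 (A6).
Holding K17 and gold-code grants violet-clearance (A5).
No rule produces T26, and it is not given.
violet-clearance: reached.
T5: reached.
Reached: violet-clearance and T5 — 2 of the 3.

2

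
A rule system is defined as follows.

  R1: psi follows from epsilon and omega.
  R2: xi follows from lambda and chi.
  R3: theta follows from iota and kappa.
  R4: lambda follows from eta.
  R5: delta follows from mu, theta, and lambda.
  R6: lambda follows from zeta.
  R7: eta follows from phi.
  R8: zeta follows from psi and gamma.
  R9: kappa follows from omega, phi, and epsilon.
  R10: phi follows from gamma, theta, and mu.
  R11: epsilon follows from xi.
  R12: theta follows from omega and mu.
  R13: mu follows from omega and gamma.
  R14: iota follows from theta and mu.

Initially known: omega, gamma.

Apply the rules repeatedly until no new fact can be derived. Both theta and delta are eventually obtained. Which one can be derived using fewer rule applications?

theta: omega and gamma hold, so mu follows (R13). From omega and mu, R12 gives theta. [2 rule applications]
delta: From omega and gamma, R13 gives mu. From omega and mu, R12 gives theta. gamma, theta, and mu hold, so phi follows (R10). phi holds, so eta follows (R7). From eta, R4 gives lambda. From mu, theta, and lambda, R5 gives delta. [6 rule applications]
theta needs fewer.

theta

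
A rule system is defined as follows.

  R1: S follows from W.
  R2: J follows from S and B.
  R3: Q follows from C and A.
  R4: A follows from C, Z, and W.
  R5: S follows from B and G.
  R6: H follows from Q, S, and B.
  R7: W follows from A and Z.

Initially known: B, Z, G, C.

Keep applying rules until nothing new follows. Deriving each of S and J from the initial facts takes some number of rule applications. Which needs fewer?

S

S: B and G hold, so S follows (R5). [1 rule application]
J: From B and G, R5 gives S. S and B hold, so J follows (R2). [2 rule applications]
S needs fewer.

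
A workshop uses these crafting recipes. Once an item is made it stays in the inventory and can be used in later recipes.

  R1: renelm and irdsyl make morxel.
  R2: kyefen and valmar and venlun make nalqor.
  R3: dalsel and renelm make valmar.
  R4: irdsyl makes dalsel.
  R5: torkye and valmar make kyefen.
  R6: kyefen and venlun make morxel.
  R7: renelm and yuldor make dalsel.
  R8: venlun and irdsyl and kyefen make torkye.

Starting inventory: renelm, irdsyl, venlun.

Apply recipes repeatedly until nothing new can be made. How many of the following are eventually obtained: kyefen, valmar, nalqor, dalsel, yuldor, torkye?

irdsyl → dalsel (R4).
dalsel and renelm → valmar (R3).
kyefen would need torkye and valmar (R5), but torkye is never obtained.
valmar: reached.
nalqor would need kyefen, valmar, and venlun (R2), but kyefen is never obtained.
dalsel: reached.
No rule produces yuldor, and it is not given.
torkye would need venlun, irdsyl, and kyefen (R8), but kyefen is never obtained.
Reached: valmar and dalsel — 2 of the 6.

2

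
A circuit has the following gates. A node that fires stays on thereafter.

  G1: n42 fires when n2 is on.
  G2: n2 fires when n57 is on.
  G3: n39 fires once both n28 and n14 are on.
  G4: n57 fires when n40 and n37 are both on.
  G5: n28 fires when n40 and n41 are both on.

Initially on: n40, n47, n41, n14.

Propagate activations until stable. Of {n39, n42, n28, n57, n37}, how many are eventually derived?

G5: n40 and n41 on → n28 on.
G3: n28 and n14 on → n39 on.
n39: reached.
n42 would need n2 (G1), but n2 never turns on.
n28: reached.
n57 would need n40 and n37 (G4), but n37 never turns on.
No rule produces n37, and it is not given.
Reached: n39 and n28 — 2 of the 5.

2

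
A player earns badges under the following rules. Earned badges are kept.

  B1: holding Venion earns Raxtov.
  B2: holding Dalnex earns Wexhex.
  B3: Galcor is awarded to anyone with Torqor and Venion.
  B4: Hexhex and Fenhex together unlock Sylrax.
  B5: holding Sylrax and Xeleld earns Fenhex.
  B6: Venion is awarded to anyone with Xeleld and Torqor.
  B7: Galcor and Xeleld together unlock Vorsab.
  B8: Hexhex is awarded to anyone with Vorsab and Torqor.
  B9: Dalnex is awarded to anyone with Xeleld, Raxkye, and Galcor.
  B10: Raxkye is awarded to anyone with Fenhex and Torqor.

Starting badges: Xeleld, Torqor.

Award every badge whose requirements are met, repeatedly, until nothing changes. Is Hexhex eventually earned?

Yes

With Xeleld and Torqor, Venion is earned (B6).
With Torqor and Venion, Galcor is earned (B3).
With Galcor and Xeleld, Vorsab is earned (B7).
With Vorsab and Torqor, Hexhex is earned (B8).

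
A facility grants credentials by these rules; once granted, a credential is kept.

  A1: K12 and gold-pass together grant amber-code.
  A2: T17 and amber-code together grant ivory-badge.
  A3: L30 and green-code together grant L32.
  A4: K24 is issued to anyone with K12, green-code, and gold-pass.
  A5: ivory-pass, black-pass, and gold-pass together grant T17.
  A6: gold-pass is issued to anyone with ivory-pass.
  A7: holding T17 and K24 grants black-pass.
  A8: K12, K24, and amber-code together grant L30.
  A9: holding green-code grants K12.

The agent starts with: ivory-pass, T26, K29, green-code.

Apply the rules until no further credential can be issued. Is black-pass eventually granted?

black-pass would need T17 and K24 (A7), but T17 is never granted.

No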